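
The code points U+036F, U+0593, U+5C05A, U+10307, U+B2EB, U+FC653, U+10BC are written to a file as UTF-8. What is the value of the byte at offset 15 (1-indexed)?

1-indexed offset 15 is 0-indexed offset 14.
U+036F → 2-byte form CD AF at offsets 0–1.
U+0593 → 2-byte form D6 93 at offsets 2–3.
U+5C05A → 4-byte form F1 9C 81 9A at offsets 4–7.
U+10307 → 4-byte form F0 90 8C 87 at offsets 8–11.
U+B2EB → 3-byte form EB 8B AB at offsets 12–14.
Offset 14 falls in char 5's range; it's byte 3 of EB 8B AB = 0xAB.

0xAB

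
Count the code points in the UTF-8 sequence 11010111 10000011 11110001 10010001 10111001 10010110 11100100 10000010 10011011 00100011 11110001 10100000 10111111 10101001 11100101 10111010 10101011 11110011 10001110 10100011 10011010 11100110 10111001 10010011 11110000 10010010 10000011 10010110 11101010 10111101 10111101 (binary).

Byte at offset 0: 0xD7 = 11010111 → 2-byte char (#1). Advance 2.
Byte at offset 2: 0xF1 = 11110001 → 4-byte char (#2). Advance 4.
Byte at offset 6: 0xE4 = 11100100 → 3-byte char (#3). Advance 3.
Byte at offset 9: 0x23 = 00100011 → 1-byte char (#4). Advance 1.
Byte at offset 10: 0xF1 = 11110001 → 4-byte char (#5). Advance 4.
Byte at offset 14: 0xE5 = 11100101 → 3-byte char (#6). Advance 3.
Byte at offset 17: 0xF3 = 11110011 → 4-byte char (#7). Advance 4.
Byte at offset 21: 0xE6 = 11100110 → 3-byte char (#8). Advance 3.
Byte at offset 24: 0xF0 = 11110000 → 4-byte char (#9). Advance 4.
Byte at offset 28: 0xEA = 11101010 → 3-byte char (#10). Advance 3.
Reached end at offset 31 after 10 code points.

10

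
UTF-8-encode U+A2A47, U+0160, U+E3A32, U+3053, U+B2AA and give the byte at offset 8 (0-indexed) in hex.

U+A2A47 → 4-byte form F2 A2 A9 87 at offsets 0–3.
U+0160 → 2-byte form C5 A0 at offsets 4–5.
U+E3A32 → 4-byte form F3 A3 A8 B2 at offsets 6–9.
Offset 8 falls in char 3's range; it's byte 3 of F3 A3 A8 B2 = 0xA8.

0xA8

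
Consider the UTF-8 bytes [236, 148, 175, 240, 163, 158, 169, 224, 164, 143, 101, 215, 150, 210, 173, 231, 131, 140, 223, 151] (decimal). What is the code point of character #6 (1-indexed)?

Offset 0: leading byte 0xEC = 11101100 → 3-byte char #1 = EC 94 AF.
Offset 3: leading byte 0xF0 = 11110000 → 4-byte char #2 = F0 A3 9E A9.
Offset 7: leading byte 0xE0 = 11100000 → 3-byte char #3 = E0 A4 8F.
Offset 10: leading byte 0x65 = 01100101 → 1-byte char #4 = 65.
Offset 11: leading byte 0xD7 = 11010111 → 2-byte char #5 = D7 96.
Offset 13: leading byte 0xD2 = 11010010 → 2-byte char #6 = D2 AD.
Leading byte 0xD2 = 11010010 matches 110xxxxx → 2-byte sequence.
Byte 1: 0xD2 = 11010010, payload 10010 (5 bits).
Byte 2: 0xAD = 10101101 (10xxxxxx ✓), payload 101101.
Concatenate: 10010101101 = 0x4AD (11 bits → U+04AD).

U+04AD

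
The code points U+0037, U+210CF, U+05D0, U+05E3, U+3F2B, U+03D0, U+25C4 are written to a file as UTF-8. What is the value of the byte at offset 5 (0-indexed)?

U+0037 → 1-byte form 37 at offsets 0–0.
U+210CF → 4-byte form F0 A1 83 8F at offsets 1–4.
U+05D0 → 2-byte form D7 90 at offsets 5–6.
Offset 5 falls in char 3's range; it's byte 1 of D7 90 = 0xD7.

0xD7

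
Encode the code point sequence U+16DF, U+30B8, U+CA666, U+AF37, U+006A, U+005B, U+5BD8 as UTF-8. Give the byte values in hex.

E1 9B 9F E3 82 B8 F3 8A 99 A6 EA BC B7 6A 5B E5 AF 98

U+16DF: 3-byte form → E1 9B 9F.
U+30B8: 3-byte form → E3 82 B8.
U+CA666: 4-byte form → F3 8A 99 A6.
U+AF37: 3-byte form → EA BC B7.
U+006A: 1-byte form → 6A.
U+005B: 1-byte form → 5B.
U+5BD8: 3-byte form → E5 AF 98.
Concatenated (18 bytes): E1 9B 9F E3 82 B8 F3 8A 99 A6 EA BC B7 6A 5B E5 AF 98.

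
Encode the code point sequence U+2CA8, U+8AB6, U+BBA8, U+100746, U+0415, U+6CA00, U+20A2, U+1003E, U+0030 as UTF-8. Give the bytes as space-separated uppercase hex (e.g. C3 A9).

U+2CA8: 3-byte form → E2 B2 A8.
U+8AB6: 3-byte form → E8 AA B6.
U+BBA8: 3-byte form → EB AE A8.
U+100746: 4-byte form → F4 80 9D 86.
U+0415: 2-byte form → D0 95.
U+6CA00: 4-byte form → F1 AC A8 80.
U+20A2: 3-byte form → E2 82 A2.
U+1003E: 4-byte form → F0 90 80 BE.
U+0030: 1-byte form → 30.
Concatenated (27 bytes): E2 B2 A8 E8 AA B6 EB AE A8 F4 80 9D 86 D0 95 F1 AC A8 80 E2 82 A2 F0 90 80 BE 30.

E2 B2 A8 E8 AA B6 EB AE A8 F4 80 9D 86 D0 95 F1 AC A8 80 E2 82 A2 F0 90 80 BE 30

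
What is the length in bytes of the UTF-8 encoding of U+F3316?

U+F3316 = 0xF3316. UTF-8 uses 1 byte below 0x80, 2 below 0x800, 3 below 0x10000, 4 up to 0x10FFFF. 0xF3316 is in U+10000–U+10FFFF → 4 bytes.

4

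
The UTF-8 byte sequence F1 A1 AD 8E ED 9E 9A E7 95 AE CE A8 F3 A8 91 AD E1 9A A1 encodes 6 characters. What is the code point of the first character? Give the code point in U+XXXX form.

Offset 0: leading byte 0xF1 = 11110001 → 4-byte char #1 = F1 A1 AD 8E.
Leading byte 0xF1 = 11110001 matches 11110xxx → 4-byte sequence.
Byte 1: 0xF1 = 11110001, payload 001 (3 bits).
Byte 2: 0xA1 = 10100001 (10xxxxxx ✓), payload 100001.
Byte 3: 0xAD = 10101101 (10xxxxxx ✓), payload 101101.
Byte 4: 0x8E = 10001110 (10xxxxxx ✓), payload 001110.
Concatenate: 001100001101101001110 = 0x61B4E (21 bits → U+61B4E).

U+61B4E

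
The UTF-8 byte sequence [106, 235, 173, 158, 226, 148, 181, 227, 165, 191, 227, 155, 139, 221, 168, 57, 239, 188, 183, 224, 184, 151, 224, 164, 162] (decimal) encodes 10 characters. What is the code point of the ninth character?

Offset 0: leading byte 0x6A = 01101010 → 1-byte char #1 = 6A.
Offset 1: leading byte 0xEB = 11101011 → 3-byte char #2 = EB AD 9E.
Offset 4: leading byte 0xE2 = 11100010 → 3-byte char #3 = E2 94 B5.
Offset 7: leading byte 0xE3 = 11100011 → 3-byte char #4 = E3 A5 BF.
Offset 10: leading byte 0xE3 = 11100011 → 3-byte char #5 = E3 9B 8B.
Offset 13: leading byte 0xDD = 11011101 → 2-byte char #6 = DD A8.
Offset 15: leading byte 0x39 = 00111001 → 1-byte char #7 = 39.
Offset 16: leading byte 0xEF = 11101111 → 3-byte char #8 = EF BC B7.
Offset 19: leading byte 0xE0 = 11100000 → 3-byte char #9 = E0 B8 97.
Leading byte 0xE0 = 11100000 matches 1110xxxx → 3-byte sequence.
Byte 1: 0xE0 = 11100000, payload 0000 (4 bits).
Byte 2: 0xB8 = 10111000 (10xxxxxx ✓), payload 111000.
Byte 3: 0x97 = 10010111 (10xxxxxx ✓), payload 010111.
Concatenate: 0000111000010111 = 0xE17 (16 bits → U+0E17).

U+0E17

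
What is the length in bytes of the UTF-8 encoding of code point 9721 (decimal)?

U+25F9 = 0x25F9. UTF-8 uses 1 byte below 0x80, 2 below 0x800, 3 below 0x10000, 4 up to 0x10FFFF. 0x25F9 is in U+0800–U+FFFF → 3 bytes.

3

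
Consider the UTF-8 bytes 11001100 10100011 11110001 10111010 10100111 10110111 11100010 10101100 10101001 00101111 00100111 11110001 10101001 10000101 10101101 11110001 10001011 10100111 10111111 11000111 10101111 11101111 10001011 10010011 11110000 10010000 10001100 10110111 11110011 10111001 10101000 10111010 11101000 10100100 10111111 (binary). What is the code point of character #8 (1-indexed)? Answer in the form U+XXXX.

U+01EF

Offset 0: leading byte 0xCC = 11001100 → 2-byte char #1 = CC A3.
Offset 2: leading byte 0xF1 = 11110001 → 4-byte char #2 = F1 BA A7 B7.
Offset 6: leading byte 0xE2 = 11100010 → 3-byte char #3 = E2 AC A9.
Offset 9: leading byte 0x2F = 00101111 → 1-byte char #4 = 2F.
Offset 10: leading byte 0x27 = 00100111 → 1-byte char #5 = 27.
Offset 11: leading byte 0xF1 = 11110001 → 4-byte char #6 = F1 A9 85 AD.
Offset 15: leading byte 0xF1 = 11110001 → 4-byte char #7 = F1 8B A7 BF.
Offset 19: leading byte 0xC7 = 11000111 → 2-byte char #8 = C7 AF.
Leading byte 0xC7 = 11000111 matches 110xxxxx → 2-byte sequence.
Byte 1: 0xC7 = 11000111, payload 00111 (5 bits).
Byte 2: 0xAF = 10101111 (10xxxxxx ✓), payload 101111.
Concatenate: 00111101111 = 0x1EF (11 bits → U+01EF).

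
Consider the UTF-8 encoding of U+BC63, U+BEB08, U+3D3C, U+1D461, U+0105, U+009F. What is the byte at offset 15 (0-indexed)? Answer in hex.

0x85

U+BC63 → 3-byte form EB B1 A3 at offsets 0–2.
U+BEB08 → 4-byte form F2 BE AC 88 at offsets 3–6.
U+3D3C → 3-byte form E3 B4 BC at offsets 7–9.
U+1D461 → 4-byte form F0 9D 91 A1 at offsets 10–13.
U+0105 → 2-byte form C4 85 at offsets 14–15.
Offset 15 falls in char 5's range; it's byte 2 of C4 85 = 0x85.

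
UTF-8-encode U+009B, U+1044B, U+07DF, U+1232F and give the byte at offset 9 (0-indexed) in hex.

0x92

U+009B → 2-byte form C2 9B at offsets 0–1.
U+1044B → 4-byte form F0 90 91 8B at offsets 2–5.
U+07DF → 2-byte form DF 9F at offsets 6–7.
U+1232F → 4-byte form F0 92 8C AF at offsets 8–11.
Offset 9 falls in char 4's range; it's byte 2 of F0 92 8C AF = 0x92.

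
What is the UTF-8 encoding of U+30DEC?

U+30DEC = 0x30DEC = 200172 decimal. In range U+10000–U+10FFFF → 4-byte form: 11110xxx 10xxxxxx 10xxxxxx 10xxxxxx.
Binary (21 bits): 000110000110111101100.
Split 3+6+6+6: 000 | 110000 | 110111 | 101100.
Byte 1: 11110000 = 0xF0.
Byte 2: 10110000 = 0xB0.
Byte 3: 10110111 = 0xB7.
Byte 4: 10101100 = 0xAC.

F0 B0 B7 AC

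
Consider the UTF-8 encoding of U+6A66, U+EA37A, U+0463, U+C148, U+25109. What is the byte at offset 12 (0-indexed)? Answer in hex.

U+6A66 → 3-byte form E6 A9 A6 at offsets 0–2.
U+EA37A → 4-byte form F3 AA 8D BA at offsets 3–6.
U+0463 → 2-byte form D1 A3 at offsets 7–8.
U+C148 → 3-byte form EC 85 88 at offsets 9–11.
U+25109 → 4-byte form F0 A5 84 89 at offsets 12–15.
Offset 12 falls in char 5's range; it's byte 1 of F0 A5 84 89 = 0xF0.

0xF0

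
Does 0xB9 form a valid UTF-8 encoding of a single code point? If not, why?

Byte 0xB9 = 10111001 has the form 10xxxxxx — a continuation byte — but there is no preceding leading byte.

invalid (continuation byte with no leading byte)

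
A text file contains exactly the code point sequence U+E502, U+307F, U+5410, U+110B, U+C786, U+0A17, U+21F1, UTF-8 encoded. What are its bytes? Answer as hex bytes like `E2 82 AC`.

U+E502: 3-byte form → EE 94 82.
U+307F: 3-byte form → E3 81 BF.
U+5410: 3-byte form → E5 90 90.
U+110B: 3-byte form → E1 84 8B.
U+C786: 3-byte form → EC 9E 86.
U+0A17: 3-byte form → E0 A8 97.
U+21F1: 3-byte form → E2 87 B1.
Concatenated (21 bytes): EE 94 82 E3 81 BF E5 90 90 E1 84 8B EC 9E 86 E0 A8 97 E2 87 B1.

EE 94 82 E3 81 BF E5 90 90 E1 84 8B EC 9E 86 E0 A8 97 E2 87 B1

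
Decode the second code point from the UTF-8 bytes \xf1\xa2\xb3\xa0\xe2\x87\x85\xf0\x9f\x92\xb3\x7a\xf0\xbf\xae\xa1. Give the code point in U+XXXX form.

U+21C5

Offset 0: leading byte 0xF1 = 11110001 → 4-byte char #1 = F1 A2 B3 A0.
Offset 4: leading byte 0xE2 = 11100010 → 3-byte char #2 = E2 87 85.
Leading byte 0xE2 = 11100010 matches 1110xxxx → 3-byte sequence.
Byte 1: 0xE2 = 11100010, payload 0010 (4 bits).
Byte 2: 0x87 = 10000111 (10xxxxxx ✓), payload 000111.
Byte 3: 0x85 = 10000101 (10xxxxxx ✓), payload 000101.
Concatenate: 0010000111000101 = 0x21C5 (16 bits → U+21C5).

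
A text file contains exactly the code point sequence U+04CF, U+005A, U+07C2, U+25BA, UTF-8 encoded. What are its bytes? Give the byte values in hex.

U+04CF: 2-byte form → D3 8F.
U+005A: 1-byte form → 5A.
U+07C2: 2-byte form → DF 82.
U+25BA: 3-byte form → E2 96 BA.
Concatenated (8 bytes): D3 8F 5A DF 82 E2 96 BA.

D3 8F 5A DF 82 E2 96 BA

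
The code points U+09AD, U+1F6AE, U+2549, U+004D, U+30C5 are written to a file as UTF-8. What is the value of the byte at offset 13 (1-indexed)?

1-indexed offset 13 is 0-indexed offset 12.
U+09AD → 3-byte form E0 A6 AD at offsets 0–2.
U+1F6AE → 4-byte form F0 9F 9A AE at offsets 3–6.
U+2549 → 3-byte form E2 95 89 at offsets 7–9.
U+004D → 1-byte form 4D at offsets 10–10.
U+30C5 → 3-byte form E3 83 85 at offsets 11–13.
Offset 12 falls in char 5's range; it's byte 2 of E3 83 85 = 0x83.

0x83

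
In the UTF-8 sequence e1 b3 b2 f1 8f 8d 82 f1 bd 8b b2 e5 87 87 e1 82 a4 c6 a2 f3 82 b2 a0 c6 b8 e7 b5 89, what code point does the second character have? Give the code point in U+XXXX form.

Offset 0: leading byte 0xE1 = 11100001 → 3-byte char #1 = E1 B3 B2.
Offset 3: leading byte 0xF1 = 11110001 → 4-byte char #2 = F1 8F 8D 82.
Leading byte 0xF1 = 11110001 matches 11110xxx → 4-byte sequence.
Byte 1: 0xF1 = 11110001, payload 001 (3 bits).
Byte 2: 0x8F = 10001111 (10xxxxxx ✓), payload 001111.
Byte 3: 0x8D = 10001101 (10xxxxxx ✓), payload 001101.
Byte 4: 0x82 = 10000010 (10xxxxxx ✓), payload 000010.
Concatenate: 001001111001101000010 = 0x4F342 (21 bits → U+4F342).

U+4F342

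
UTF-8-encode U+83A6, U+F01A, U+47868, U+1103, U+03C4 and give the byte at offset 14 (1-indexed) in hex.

1-indexed offset 14 is 0-indexed offset 13.
U+83A6 → 3-byte form E8 8E A6 at offsets 0–2.
U+F01A → 3-byte form EF 80 9A at offsets 3–5.
U+47868 → 4-byte form F1 87 A1 A8 at offsets 6–9.
U+1103 → 3-byte form E1 84 83 at offsets 10–12.
U+03C4 → 2-byte form CF 84 at offsets 13–14.
Offset 13 falls in char 5's range; it's byte 1 of CF 84 = 0xCF.

0xCF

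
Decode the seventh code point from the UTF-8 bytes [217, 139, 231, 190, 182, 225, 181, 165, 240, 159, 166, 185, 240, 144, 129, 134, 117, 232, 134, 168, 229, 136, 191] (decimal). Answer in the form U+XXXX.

Offset 0: leading byte 0xD9 = 11011001 → 2-byte char #1 = D9 8B.
Offset 2: leading byte 0xE7 = 11100111 → 3-byte char #2 = E7 BE B6.
Offset 5: leading byte 0xE1 = 11100001 → 3-byte char #3 = E1 B5 A5.
Offset 8: leading byte 0xF0 = 11110000 → 4-byte char #4 = F0 9F A6 B9.
Offset 12: leading byte 0xF0 = 11110000 → 4-byte char #5 = F0 90 81 86.
Offset 16: leading byte 0x75 = 01110101 → 1-byte char #6 = 75.
Offset 17: leading byte 0xE8 = 11101000 → 3-byte char #7 = E8 86 A8.
Leading byte 0xE8 = 11101000 matches 1110xxxx → 3-byte sequence.
Byte 1: 0xE8 = 11101000, payload 1000 (4 bits).
Byte 2: 0x86 = 10000110 (10xxxxxx ✓), payload 000110.
Byte 3: 0xA8 = 10101000 (10xxxxxx ✓), payload 101000.
Concatenate: 1000000110101000 = 0x81A8 (16 bits → U+81A8).

U+81A8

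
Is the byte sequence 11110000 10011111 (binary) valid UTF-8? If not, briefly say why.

Leading byte 0xF0 = 11110000 → 4-byte form, but only 2 bytes are present.

invalid (sequence truncated)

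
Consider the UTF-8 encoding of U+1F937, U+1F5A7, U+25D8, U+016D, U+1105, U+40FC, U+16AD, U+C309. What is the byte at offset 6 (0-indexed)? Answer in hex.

U+1F937 → 4-byte form F0 9F A4 B7 at offsets 0–3.
U+1F5A7 → 4-byte form F0 9F 96 A7 at offsets 4–7.
Offset 6 falls in char 2's range; it's byte 3 of F0 9F 96 A7 = 0x96.

0x96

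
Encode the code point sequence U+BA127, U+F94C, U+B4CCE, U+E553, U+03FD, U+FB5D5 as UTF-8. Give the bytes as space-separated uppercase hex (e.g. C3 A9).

U+BA127: 4-byte form → F2 BA 84 A7.
U+F94C: 3-byte form → EF A5 8C.
U+B4CCE: 4-byte form → F2 B4 B3 8E.
U+E553: 3-byte form → EE 95 93.
U+03FD: 2-byte form → CF BD.
U+FB5D5: 4-byte form → F3 BB 97 95.
Concatenated (20 bytes): F2 BA 84 A7 EF A5 8C F2 B4 B3 8E EE 95 93 CF BD F3 BB 97 95.

F2 BA 84 A7 EF A5 8C F2 B4 B3 8E EE 95 93 CF BD F3 BB 97 95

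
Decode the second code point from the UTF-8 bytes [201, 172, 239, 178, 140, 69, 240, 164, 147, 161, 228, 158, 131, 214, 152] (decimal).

U+FC8C

Offset 0: leading byte 0xC9 = 11001001 → 2-byte char #1 = C9 AC.
Offset 2: leading byte 0xEF = 11101111 → 3-byte char #2 = EF B2 8C.
Leading byte 0xEF = 11101111 matches 1110xxxx → 3-byte sequence.
Byte 1: 0xEF = 11101111, payload 1111 (4 bits).
Byte 2: 0xB2 = 10110010 (10xxxxxx ✓), payload 110010.
Byte 3: 0x8C = 10001100 (10xxxxxx ✓), payload 001100.
Concatenate: 1111110010001100 = 0xFC8C (16 bits → U+FC8C).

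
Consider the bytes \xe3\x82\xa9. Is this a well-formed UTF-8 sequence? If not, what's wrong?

Leading byte 0xE3 = 11100011 → 3-byte form.
Continuation bytes 0x82=10000010, 0xA9=10101001 all match 10xxxxxx.
Decoded value 0x30A9 is ≥ 0x800 (shortest form) and not a surrogate.

valid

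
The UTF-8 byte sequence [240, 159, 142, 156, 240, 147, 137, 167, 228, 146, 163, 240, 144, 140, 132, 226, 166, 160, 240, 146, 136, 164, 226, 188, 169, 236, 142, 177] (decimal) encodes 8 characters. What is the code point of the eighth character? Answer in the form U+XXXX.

U+C3B1

Offset 0: leading byte 0xF0 = 11110000 → 4-byte char #1 = F0 9F 8E 9C.
Offset 4: leading byte 0xF0 = 11110000 → 4-byte char #2 = F0 93 89 A7.
Offset 8: leading byte 0xE4 = 11100100 → 3-byte char #3 = E4 92 A3.
Offset 11: leading byte 0xF0 = 11110000 → 4-byte char #4 = F0 90 8C 84.
Offset 15: leading byte 0xE2 = 11100010 → 3-byte char #5 = E2 A6 A0.
Offset 18: leading byte 0xF0 = 11110000 → 4-byte char #6 = F0 92 88 A4.
Offset 22: leading byte 0xE2 = 11100010 → 3-byte char #7 = E2 BC A9.
Offset 25: leading byte 0xEC = 11101100 → 3-byte char #8 = EC 8E B1.
Leading byte 0xEC = 11101100 matches 1110xxxx → 3-byte sequence.
Byte 1: 0xEC = 11101100, payload 1100 (4 bits).
Byte 2: 0x8E = 10001110 (10xxxxxx ✓), payload 001110.
Byte 3: 0xB1 = 10110001 (10xxxxxx ✓), payload 110001.
Concatenate: 1100001110110001 = 0xC3B1 (16 bits → U+C3B1).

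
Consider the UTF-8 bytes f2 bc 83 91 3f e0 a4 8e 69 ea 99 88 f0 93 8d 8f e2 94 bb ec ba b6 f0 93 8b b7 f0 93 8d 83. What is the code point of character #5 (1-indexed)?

U+A648

Offset 0: leading byte 0xF2 = 11110010 → 4-byte char #1 = F2 BC 83 91.
Offset 4: leading byte 0x3F = 00111111 → 1-byte char #2 = 3F.
Offset 5: leading byte 0xE0 = 11100000 → 3-byte char #3 = E0 A4 8E.
Offset 8: leading byte 0x69 = 01101001 → 1-byte char #4 = 69.
Offset 9: leading byte 0xEA = 11101010 → 3-byte char #5 = EA 99 88.
Leading byte 0xEA = 11101010 matches 1110xxxx → 3-byte sequence.
Byte 1: 0xEA = 11101010, payload 1010 (4 bits).
Byte 2: 0x99 = 10011001 (10xxxxxx ✓), payload 011001.
Byte 3: 0x88 = 10001000 (10xxxxxx ✓), payload 001000.
Concatenate: 1010011001001000 = 0xA648 (16 bits → U+A648).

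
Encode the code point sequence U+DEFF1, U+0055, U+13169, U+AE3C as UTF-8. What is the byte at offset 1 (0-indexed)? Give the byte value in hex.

U+DEFF1 → 4-byte form F3 9E BF B1 at offsets 0–3.
Offset 1 falls in char 1's range; it's byte 2 of F3 9E BF B1 = 0x9E.

0x9E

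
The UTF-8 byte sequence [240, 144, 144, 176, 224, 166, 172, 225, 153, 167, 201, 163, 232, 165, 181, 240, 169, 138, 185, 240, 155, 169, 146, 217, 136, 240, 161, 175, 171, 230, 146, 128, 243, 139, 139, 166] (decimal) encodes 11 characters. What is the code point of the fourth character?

Offset 0: leading byte 0xF0 = 11110000 → 4-byte char #1 = F0 90 90 B0.
Offset 4: leading byte 0xE0 = 11100000 → 3-byte char #2 = E0 A6 AC.
Offset 7: leading byte 0xE1 = 11100001 → 3-byte char #3 = E1 99 A7.
Offset 10: leading byte 0xC9 = 11001001 → 2-byte char #4 = C9 A3.
Leading byte 0xC9 = 11001001 matches 110xxxxx → 2-byte sequence.
Byte 1: 0xC9 = 11001001, payload 01001 (5 bits).
Byte 2: 0xA3 = 10100011 (10xxxxxx ✓), payload 100011.
Concatenate: 01001100011 = 0x263 (11 bits → U+0263).

U+0263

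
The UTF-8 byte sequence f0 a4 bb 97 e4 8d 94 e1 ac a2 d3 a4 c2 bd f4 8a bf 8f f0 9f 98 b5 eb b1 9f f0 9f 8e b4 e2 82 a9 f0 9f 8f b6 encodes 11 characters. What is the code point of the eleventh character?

U+1F3F6

Offset 0: leading byte 0xF0 = 11110000 → 4-byte char #1 = F0 A4 BB 97.
Offset 4: leading byte 0xE4 = 11100100 → 3-byte char #2 = E4 8D 94.
Offset 7: leading byte 0xE1 = 11100001 → 3-byte char #3 = E1 AC A2.
Offset 10: leading byte 0xD3 = 11010011 → 2-byte char #4 = D3 A4.
Offset 12: leading byte 0xC2 = 11000010 → 2-byte char #5 = C2 BD.
Offset 14: leading byte 0xF4 = 11110100 → 4-byte char #6 = F4 8A BF 8F.
Offset 18: leading byte 0xF0 = 11110000 → 4-byte char #7 = F0 9F 98 B5.
Offset 22: leading byte 0xEB = 11101011 → 3-byte char #8 = EB B1 9F.
Offset 25: leading byte 0xF0 = 11110000 → 4-byte char #9 = F0 9F 8E B4.
Offset 29: leading byte 0xE2 = 11100010 → 3-byte char #10 = E2 82 A9.
Offset 32: leading byte 0xF0 = 11110000 → 4-byte char #11 = F0 9F 8F B6.
Leading byte 0xF0 = 11110000 matches 11110xxx → 4-byte sequence.
Byte 1: 0xF0 = 11110000, payload 000 (3 bits).
Byte 2: 0x9F = 10011111 (10xxxxxx ✓), payload 011111.
Byte 3: 0x8F = 10001111 (10xxxxxx ✓), payload 001111.
Byte 4: 0xB6 = 10110110 (10xxxxxx ✓), payload 110110.
Concatenate: 000011111001111110110 = 0x1F3F6 (21 bits → U+1F3F6).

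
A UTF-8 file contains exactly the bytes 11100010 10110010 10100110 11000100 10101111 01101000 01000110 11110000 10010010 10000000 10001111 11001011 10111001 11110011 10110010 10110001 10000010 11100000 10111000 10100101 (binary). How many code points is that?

Byte at offset 0: 0xE2 = 11100010 → 3-byte char (#1). Advance 3.
Byte at offset 3: 0xC4 = 11000100 → 2-byte char (#2). Advance 2.
Byte at offset 5: 0x68 = 01101000 → 1-byte char (#3). Advance 1.
Byte at offset 6: 0x46 = 01000110 → 1-byte char (#4). Advance 1.
Byte at offset 7: 0xF0 = 11110000 → 4-byte char (#5). Advance 4.
Byte at offset 11: 0xCB = 11001011 → 2-byte char (#6). Advance 2.
Byte at offset 13: 0xF3 = 11110011 → 4-byte char (#7). Advance 4.
Byte at offset 17: 0xE0 = 11100000 → 3-byte char (#8). Advance 3.
Reached end at offset 20 after 8 code points.

8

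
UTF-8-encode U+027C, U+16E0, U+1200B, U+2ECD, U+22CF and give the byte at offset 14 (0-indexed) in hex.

U+027C → 2-byte form C9 BC at offsets 0–1.
U+16E0 → 3-byte form E1 9B A0 at offsets 2–4.
U+1200B → 4-byte form F0 92 80 8B at offsets 5–8.
U+2ECD → 3-byte form E2 BB 8D at offsets 9–11.
U+22CF → 3-byte form E2 8B 8F at offsets 12–14.
Offset 14 falls in char 5's range; it's byte 3 of E2 8B 8F = 0x8F.

0x8F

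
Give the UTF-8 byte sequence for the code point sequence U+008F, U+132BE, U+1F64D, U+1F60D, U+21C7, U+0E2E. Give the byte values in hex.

C2 8F F0 93 8A BE F0 9F 99 8D F0 9F 98 8D E2 87 87 E0 B8 AE

U+008F: 2-byte form → C2 8F.
U+132BE: 4-byte form → F0 93 8A BE.
U+1F64D: 4-byte form → F0 9F 99 8D.
U+1F60D: 4-byte form → F0 9F 98 8D.
U+21C7: 3-byte form → E2 87 87.
U+0E2E: 3-byte form → E0 B8 AE.
Concatenated (20 bytes): C2 8F F0 93 8A BE F0 9F 99 8D F0 9F 98 8D E2 87 87 E0 B8 AE.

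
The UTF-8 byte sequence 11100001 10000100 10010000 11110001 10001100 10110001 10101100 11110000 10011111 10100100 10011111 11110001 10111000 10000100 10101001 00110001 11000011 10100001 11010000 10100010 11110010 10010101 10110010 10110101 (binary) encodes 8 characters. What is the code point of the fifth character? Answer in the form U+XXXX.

Offset 0: leading byte 0xE1 = 11100001 → 3-byte char #1 = E1 84 90.
Offset 3: leading byte 0xF1 = 11110001 → 4-byte char #2 = F1 8C B1 AC.
Offset 7: leading byte 0xF0 = 11110000 → 4-byte char #3 = F0 9F A4 9F.
Offset 11: leading byte 0xF1 = 11110001 → 4-byte char #4 = F1 B8 84 A9.
Offset 15: leading byte 0x31 = 00110001 → 1-byte char #5 = 31.
Leading byte 0x31 = 00110001 matches 0xxxxxxx → 1-byte sequence.
Byte 1: 0x31 = 00110001, payload 0110001 (7 bits).
Concatenate: 0110001 = 0x31 (7 bits → U+0031).

U+0031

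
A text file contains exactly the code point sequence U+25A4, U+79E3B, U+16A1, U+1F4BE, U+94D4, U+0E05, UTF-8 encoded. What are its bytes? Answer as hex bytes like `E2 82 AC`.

U+25A4: 3-byte form → E2 96 A4.
U+79E3B: 4-byte form → F1 B9 B8 BB.
U+16A1: 3-byte form → E1 9A A1.
U+1F4BE: 4-byte form → F0 9F 92 BE.
U+94D4: 3-byte form → E9 93 94.
U+0E05: 3-byte form → E0 B8 85.
Concatenated (20 bytes): E2 96 A4 F1 B9 B8 BB E1 9A A1 F0 9F 92 BE E9 93 94 E0 B8 85.

E2 96 A4 F1 B9 B8 BB E1 9A A1 F0 9F 92 BE E9 93 94 E0 B8 85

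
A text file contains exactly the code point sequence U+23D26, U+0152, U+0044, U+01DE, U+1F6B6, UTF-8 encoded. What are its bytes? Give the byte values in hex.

U+23D26: 4-byte form → F0 A3 B4 A6.
U+0152: 2-byte form → C5 92.
U+0044: 1-byte form → 44.
U+01DE: 2-byte form → C7 9E.
U+1F6B6: 4-byte form → F0 9F 9A B6.
Concatenated (13 bytes): F0 A3 B4 A6 C5 92 44 C7 9E F0 9F 9A B6.

F0 A3 B4 A6 C5 92 44 C7 9E F0 9F 9A B6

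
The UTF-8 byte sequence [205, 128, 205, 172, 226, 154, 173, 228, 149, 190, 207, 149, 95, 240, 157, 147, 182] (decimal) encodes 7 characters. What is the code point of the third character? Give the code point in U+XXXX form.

U+26AD

Offset 0: leading byte 0xCD = 11001101 → 2-byte char #1 = CD 80.
Offset 2: leading byte 0xCD = 11001101 → 2-byte char #2 = CD AC.
Offset 4: leading byte 0xE2 = 11100010 → 3-byte char #3 = E2 9A AD.
Leading byte 0xE2 = 11100010 matches 1110xxxx → 3-byte sequence.
Byte 1: 0xE2 = 11100010, payload 0010 (4 bits).
Byte 2: 0x9A = 10011010 (10xxxxxx ✓), payload 011010.
Byte 3: 0xAD = 10101101 (10xxxxxx ✓), payload 101101.
Concatenate: 0010011010101101 = 0x26AD (16 bits → U+26AD).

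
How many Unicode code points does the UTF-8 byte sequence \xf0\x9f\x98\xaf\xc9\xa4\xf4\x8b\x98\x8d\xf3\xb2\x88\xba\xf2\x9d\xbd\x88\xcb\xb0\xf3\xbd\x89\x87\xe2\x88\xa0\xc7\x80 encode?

9

Byte at offset 0: 0xF0 = 11110000 → 4-byte char (#1). Advance 4.
Byte at offset 4: 0xC9 = 11001001 → 2-byte char (#2). Advance 2.
Byte at offset 6: 0xF4 = 11110100 → 4-byte char (#3). Advance 4.
Byte at offset 10: 0xF3 = 11110011 → 4-byte char (#4). Advance 4.
Byte at offset 14: 0xF2 = 11110010 → 4-byte char (#5). Advance 4.
Byte at offset 18: 0xCB = 11001011 → 2-byte char (#6). Advance 2.
Byte at offset 20: 0xF3 = 11110011 → 4-byte char (#7). Advance 4.
Byte at offset 24: 0xE2 = 11100010 → 3-byte char (#8). Advance 3.
Byte at offset 27: 0xC7 = 11000111 → 2-byte char (#9). Advance 2.
Reached end at offset 29 after 9 code points.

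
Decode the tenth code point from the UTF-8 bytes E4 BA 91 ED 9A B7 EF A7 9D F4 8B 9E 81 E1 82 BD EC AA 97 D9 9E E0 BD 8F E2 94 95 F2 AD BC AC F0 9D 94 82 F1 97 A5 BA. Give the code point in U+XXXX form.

U+ADF2C

Offset 0: leading byte 0xE4 = 11100100 → 3-byte char #1 = E4 BA 91.
Offset 3: leading byte 0xED = 11101101 → 3-byte char #2 = ED 9A B7.
Offset 6: leading byte 0xEF = 11101111 → 3-byte char #3 = EF A7 9D.
Offset 9: leading byte 0xF4 = 11110100 → 4-byte char #4 = F4 8B 9E 81.
Offset 13: leading byte 0xE1 = 11100001 → 3-byte char #5 = E1 82 BD.
Offset 16: leading byte 0xEC = 11101100 → 3-byte char #6 = EC AA 97.
Offset 19: leading byte 0xD9 = 11011001 → 2-byte char #7 = D9 9E.
Offset 21: leading byte 0xE0 = 11100000 → 3-byte char #8 = E0 BD 8F.
Offset 24: leading byte 0xE2 = 11100010 → 3-byte char #9 = E2 94 95.
Offset 27: leading byte 0xF2 = 11110010 → 4-byte char #10 = F2 AD BC AC.
Leading byte 0xF2 = 11110010 matches 11110xxx → 4-byte sequence.
Byte 1: 0xF2 = 11110010, payload 010 (3 bits).
Byte 2: 0xAD = 10101101 (10xxxxxx ✓), payload 101101.
Byte 3: 0xBC = 10111100 (10xxxxxx ✓), payload 111100.
Byte 4: 0xAC = 10101100 (10xxxxxx ✓), payload 101100.
Concatenate: 010101101111100101100 = 0xADF2C (21 bits → U+ADF2C).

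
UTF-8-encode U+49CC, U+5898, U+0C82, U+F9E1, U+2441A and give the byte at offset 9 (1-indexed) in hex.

1-indexed offset 9 is 0-indexed offset 8.
U+49CC → 3-byte form E4 A7 8C at offsets 0–2.
U+5898 → 3-byte form E5 A2 98 at offsets 3–5.
U+0C82 → 3-byte form E0 B2 82 at offsets 6–8.
Offset 8 falls in char 3's range; it's byte 3 of E0 B2 82 = 0x82.

0x82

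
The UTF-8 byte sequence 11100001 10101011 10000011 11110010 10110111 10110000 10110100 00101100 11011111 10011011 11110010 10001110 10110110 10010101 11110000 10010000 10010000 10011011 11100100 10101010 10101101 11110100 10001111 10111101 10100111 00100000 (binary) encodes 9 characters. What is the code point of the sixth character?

U+1041B

Offset 0: leading byte 0xE1 = 11100001 → 3-byte char #1 = E1 AB 83.
Offset 3: leading byte 0xF2 = 11110010 → 4-byte char #2 = F2 B7 B0 B4.
Offset 7: leading byte 0x2C = 00101100 → 1-byte char #3 = 2C.
Offset 8: leading byte 0xDF = 11011111 → 2-byte char #4 = DF 9B.
Offset 10: leading byte 0xF2 = 11110010 → 4-byte char #5 = F2 8E B6 95.
Offset 14: leading byte 0xF0 = 11110000 → 4-byte char #6 = F0 90 90 9B.
Leading byte 0xF0 = 11110000 matches 11110xxx → 4-byte sequence.
Byte 1: 0xF0 = 11110000, payload 000 (3 bits).
Byte 2: 0x90 = 10010000 (10xxxxxx ✓), payload 010000.
Byte 3: 0x90 = 10010000 (10xxxxxx ✓), payload 010000.
Byte 4: 0x9B = 10011011 (10xxxxxx ✓), payload 011011.
Concatenate: 000010000010000011011 = 0x1041B (21 bits → U+1041B).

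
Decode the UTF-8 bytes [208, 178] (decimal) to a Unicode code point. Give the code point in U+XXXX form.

U+0432

Leading byte 0xD0 = 11010000 matches 110xxxxx → 2-byte sequence.
Byte 1: 0xD0 = 11010000, payload 10000 (5 bits).
Byte 2: 0xB2 = 10110010 (10xxxxxx ✓), payload 110010.
Concatenate: 10000110010 = 0x432 (11 bits → U+0432).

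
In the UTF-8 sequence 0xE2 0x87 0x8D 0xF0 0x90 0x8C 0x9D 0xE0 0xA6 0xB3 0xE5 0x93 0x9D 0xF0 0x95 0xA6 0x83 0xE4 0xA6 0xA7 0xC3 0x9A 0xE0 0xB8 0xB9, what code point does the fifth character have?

U+15983

Offset 0: leading byte 0xE2 = 11100010 → 3-byte char #1 = E2 87 8D.
Offset 3: leading byte 0xF0 = 11110000 → 4-byte char #2 = F0 90 8C 9D.
Offset 7: leading byte 0xE0 = 11100000 → 3-byte char #3 = E0 A6 B3.
Offset 10: leading byte 0xE5 = 11100101 → 3-byte char #4 = E5 93 9D.
Offset 13: leading byte 0xF0 = 11110000 → 4-byte char #5 = F0 95 A6 83.
Leading byte 0xF0 = 11110000 matches 11110xxx → 4-byte sequence.
Byte 1: 0xF0 = 11110000, payload 000 (3 bits).
Byte 2: 0x95 = 10010101 (10xxxxxx ✓), payload 010101.
Byte 3: 0xA6 = 10100110 (10xxxxxx ✓), payload 100110.
Byte 4: 0x83 = 10000011 (10xxxxxx ✓), payload 000011.
Concatenate: 000010101100110000011 = 0x15983 (21 bits → U+15983).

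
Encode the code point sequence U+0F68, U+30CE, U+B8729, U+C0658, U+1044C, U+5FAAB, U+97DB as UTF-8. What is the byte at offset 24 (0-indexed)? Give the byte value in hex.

0x9B

U+0F68 → 3-byte form E0 BD A8 at offsets 0–2.
U+30CE → 3-byte form E3 83 8E at offsets 3–5.
U+B8729 → 4-byte form F2 B8 9C A9 at offsets 6–9.
U+C0658 → 4-byte form F3 80 99 98 at offsets 10–13.
U+1044C → 4-byte form F0 90 91 8C at offsets 14–17.
U+5FAAB → 4-byte form F1 9F AA AB at offsets 18–21.
U+97DB → 3-byte form E9 9F 9B at offsets 22–24.
Offset 24 falls in char 7's range; it's byte 3 of E9 9F 9B = 0x9B.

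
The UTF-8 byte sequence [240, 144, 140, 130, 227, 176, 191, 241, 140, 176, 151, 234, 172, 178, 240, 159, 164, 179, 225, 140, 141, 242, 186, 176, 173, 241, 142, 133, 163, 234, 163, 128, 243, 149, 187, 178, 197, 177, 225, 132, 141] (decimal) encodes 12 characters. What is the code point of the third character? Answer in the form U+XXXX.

Offset 0: leading byte 0xF0 = 11110000 → 4-byte char #1 = F0 90 8C 82.
Offset 4: leading byte 0xE3 = 11100011 → 3-byte char #2 = E3 B0 BF.
Offset 7: leading byte 0xF1 = 11110001 → 4-byte char #3 = F1 8C B0 97.
Leading byte 0xF1 = 11110001 matches 11110xxx → 4-byte sequence.
Byte 1: 0xF1 = 11110001, payload 001 (3 bits).
Byte 2: 0x8C = 10001100 (10xxxxxx ✓), payload 001100.
Byte 3: 0xB0 = 10110000 (10xxxxxx ✓), payload 110000.
Byte 4: 0x97 = 10010111 (10xxxxxx ✓), payload 010111.
Concatenate: 001001100110000010111 = 0x4CC17 (21 bits → U+4CC17).

U+4CC17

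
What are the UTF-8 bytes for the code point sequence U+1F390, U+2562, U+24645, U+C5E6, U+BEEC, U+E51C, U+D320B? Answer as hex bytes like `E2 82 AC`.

F0 9F 8E 90 E2 95 A2 F0 A4 99 85 EC 97 A6 EB BB AC EE 94 9C F3 93 88 8B

U+1F390: 4-byte form → F0 9F 8E 90.
U+2562: 3-byte form → E2 95 A2.
U+24645: 4-byte form → F0 A4 99 85.
U+C5E6: 3-byte form → EC 97 A6.
U+BEEC: 3-byte form → EB BB AC.
U+E51C: 3-byte form → EE 94 9C.
U+D320B: 4-byte form → F3 93 88 8B.
Concatenated (24 bytes): F0 9F 8E 90 E2 95 A2 F0 A4 99 85 EC 97 A6 EB BB AC EE 94 9C F3 93 88 8B.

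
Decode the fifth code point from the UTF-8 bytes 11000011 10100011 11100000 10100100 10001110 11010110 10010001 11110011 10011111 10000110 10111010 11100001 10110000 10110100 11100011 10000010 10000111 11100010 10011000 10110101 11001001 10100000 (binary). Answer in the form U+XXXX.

U+1C34

Offset 0: leading byte 0xC3 = 11000011 → 2-byte char #1 = C3 A3.
Offset 2: leading byte 0xE0 = 11100000 → 3-byte char #2 = E0 A4 8E.
Offset 5: leading byte 0xD6 = 11010110 → 2-byte char #3 = D6 91.
Offset 7: leading byte 0xF3 = 11110011 → 4-byte char #4 = F3 9F 86 BA.
Offset 11: leading byte 0xE1 = 11100001 → 3-byte char #5 = E1 B0 B4.
Leading byte 0xE1 = 11100001 matches 1110xxxx → 3-byte sequence.
Byte 1: 0xE1 = 11100001, payload 0001 (4 bits).
Byte 2: 0xB0 = 10110000 (10xxxxxx ✓), payload 110000.
Byte 3: 0xB4 = 10110100 (10xxxxxx ✓), payload 110100.
Concatenate: 0001110000110100 = 0x1C34 (16 bits → U+1C34).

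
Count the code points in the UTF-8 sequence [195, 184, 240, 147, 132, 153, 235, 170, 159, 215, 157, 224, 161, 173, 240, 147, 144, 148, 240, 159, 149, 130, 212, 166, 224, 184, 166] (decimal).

Byte at offset 0: 0xC3 = 11000011 → 2-byte char (#1). Advance 2.
Byte at offset 2: 0xF0 = 11110000 → 4-byte char (#2). Advance 4.
Byte at offset 6: 0xEB = 11101011 → 3-byte char (#3). Advance 3.
Byte at offset 9: 0xD7 = 11010111 → 2-byte char (#4). Advance 2.
Byte at offset 11: 0xE0 = 11100000 → 3-byte char (#5). Advance 3.
Byte at offset 14: 0xF0 = 11110000 → 4-byte char (#6). Advance 4.
Byte at offset 18: 0xF0 = 11110000 → 4-byte char (#7). Advance 4.
Byte at offset 22: 0xD4 = 11010100 → 2-byte char (#8). Advance 2.
Byte at offset 24: 0xE0 = 11100000 → 3-byte char (#9). Advance 3.
Reached end at offset 27 after 9 code points.

9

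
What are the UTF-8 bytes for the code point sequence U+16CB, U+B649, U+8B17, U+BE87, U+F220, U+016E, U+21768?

U+16CB: 3-byte form → E1 9B 8B.
U+B649: 3-byte form → EB 99 89.
U+8B17: 3-byte form → E8 AC 97.
U+BE87: 3-byte form → EB BA 87.
U+F220: 3-byte form → EF 88 A0.
U+016E: 2-byte form → C5 AE.
U+21768: 4-byte form → F0 A1 9D A8.
Concatenated (21 bytes): E1 9B 8B EB 99 89 E8 AC 97 EB BA 87 EF 88 A0 C5 AE F0 A1 9D A8.

E1 9B 8B EB 99 89 E8 AC 97 EB BA 87 EF 88 A0 C5 AE F0 A1 9D A8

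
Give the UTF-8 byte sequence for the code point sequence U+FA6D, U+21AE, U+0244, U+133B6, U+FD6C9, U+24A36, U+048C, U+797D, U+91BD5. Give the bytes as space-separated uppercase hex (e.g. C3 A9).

U+FA6D: 3-byte form → EF A9 AD.
U+21AE: 3-byte form → E2 86 AE.
U+0244: 2-byte form → C9 84.
U+133B6: 4-byte form → F0 93 8E B6.
U+FD6C9: 4-byte form → F3 BD 9B 89.
U+24A36: 4-byte form → F0 A4 A8 B6.
U+048C: 2-byte form → D2 8C.
U+797D: 3-byte form → E7 A5 BD.
U+91BD5: 4-byte form → F2 91 AF 95.
Concatenated (29 bytes): EF A9 AD E2 86 AE C9 84 F0 93 8E B6 F3 BD 9B 89 F0 A4 A8 B6 D2 8C E7 A5 BD F2 91 AF 95.

EF A9 AD E2 86 AE C9 84 F0 93 8E B6 F3 BD 9B 89 F0 A4 A8 B6 D2 8C E7 A5 BD F2 91 AF 95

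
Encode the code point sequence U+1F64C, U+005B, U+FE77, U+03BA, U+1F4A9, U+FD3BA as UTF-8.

U+1F64C: 4-byte form → F0 9F 99 8C.
U+005B: 1-byte form → 5B.
U+FE77: 3-byte form → EF B9 B7.
U+03BA: 2-byte form → CE BA.
U+1F4A9: 4-byte form → F0 9F 92 A9.
U+FD3BA: 4-byte form → F3 BD 8E BA.
Concatenated (18 bytes): F0 9F 99 8C 5B EF B9 B7 CE BA F0 9F 92 A9 F3 BD 8E BA.

F0 9F 99 8C 5B EF B9 B7 CE BA F0 9F 92 A9 F3 BD 8E BA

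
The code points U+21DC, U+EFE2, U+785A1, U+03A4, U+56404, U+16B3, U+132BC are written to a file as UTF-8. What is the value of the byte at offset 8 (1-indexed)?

1-indexed offset 8 is 0-indexed offset 7.
U+21DC → 3-byte form E2 87 9C at offsets 0–2.
U+EFE2 → 3-byte form EE BF A2 at offsets 3–5.
U+785A1 → 4-byte form F1 B8 96 A1 at offsets 6–9.
Offset 7 falls in char 3's range; it's byte 2 of F1 B8 96 A1 = 0xB8.

0xB8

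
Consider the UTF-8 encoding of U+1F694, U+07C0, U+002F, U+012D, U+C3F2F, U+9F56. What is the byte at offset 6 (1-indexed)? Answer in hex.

0x80

1-indexed offset 6 is 0-indexed offset 5.
U+1F694 → 4-byte form F0 9F 9A 94 at offsets 0–3.
U+07C0 → 2-byte form DF 80 at offsets 4–5.
Offset 5 falls in char 2's range; it's byte 2 of DF 80 = 0x80.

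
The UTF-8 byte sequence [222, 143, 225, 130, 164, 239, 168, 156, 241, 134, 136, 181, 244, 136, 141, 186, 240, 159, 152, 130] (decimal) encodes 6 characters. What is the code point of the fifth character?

U+10837A

Offset 0: leading byte 0xDE = 11011110 → 2-byte char #1 = DE 8F.
Offset 2: leading byte 0xE1 = 11100001 → 3-byte char #2 = E1 82 A4.
Offset 5: leading byte 0xEF = 11101111 → 3-byte char #3 = EF A8 9C.
Offset 8: leading byte 0xF1 = 11110001 → 4-byte char #4 = F1 86 88 B5.
Offset 12: leading byte 0xF4 = 11110100 → 4-byte char #5 = F4 88 8D BA.
Leading byte 0xF4 = 11110100 matches 11110xxx → 4-byte sequence.
Byte 1: 0xF4 = 11110100, payload 100 (3 bits).
Byte 2: 0x88 = 10001000 (10xxxxxx ✓), payload 001000.
Byte 3: 0x8D = 10001101 (10xxxxxx ✓), payload 001101.
Byte 4: 0xBA = 10111010 (10xxxxxx ✓), payload 111010.
Concatenate: 100001000001101111010 = 0x10837A (21 bits → U+10837A).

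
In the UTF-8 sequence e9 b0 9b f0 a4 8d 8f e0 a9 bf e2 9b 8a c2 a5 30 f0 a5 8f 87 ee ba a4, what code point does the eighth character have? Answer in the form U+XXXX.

U+EEA4

Offset 0: leading byte 0xE9 = 11101001 → 3-byte char #1 = E9 B0 9B.
Offset 3: leading byte 0xF0 = 11110000 → 4-byte char #2 = F0 A4 8D 8F.
Offset 7: leading byte 0xE0 = 11100000 → 3-byte char #3 = E0 A9 BF.
Offset 10: leading byte 0xE2 = 11100010 → 3-byte char #4 = E2 9B 8A.
Offset 13: leading byte 0xC2 = 11000010 → 2-byte char #5 = C2 A5.
Offset 15: leading byte 0x30 = 00110000 → 1-byte char #6 = 30.
Offset 16: leading byte 0xF0 = 11110000 → 4-byte char #7 = F0 A5 8F 87.
Offset 20: leading byte 0xEE = 11101110 → 3-byte char #8 = EE BA A4.
Leading byte 0xEE = 11101110 matches 1110xxxx → 3-byte sequence.
Byte 1: 0xEE = 11101110, payload 1110 (4 bits).
Byte 2: 0xBA = 10111010 (10xxxxxx ✓), payload 111010.
Byte 3: 0xA4 = 10100100 (10xxxxxx ✓), payload 100100.
Concatenate: 1110111010100100 = 0xEEA4 (16 bits → U+EEA4).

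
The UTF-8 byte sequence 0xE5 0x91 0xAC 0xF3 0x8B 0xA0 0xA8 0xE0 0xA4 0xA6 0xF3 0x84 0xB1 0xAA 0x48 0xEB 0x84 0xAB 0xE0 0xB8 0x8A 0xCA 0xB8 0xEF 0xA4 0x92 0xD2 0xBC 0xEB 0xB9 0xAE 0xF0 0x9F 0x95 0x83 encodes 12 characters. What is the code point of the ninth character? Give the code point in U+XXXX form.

Offset 0: leading byte 0xE5 = 11100101 → 3-byte char #1 = E5 91 AC.
Offset 3: leading byte 0xF3 = 11110011 → 4-byte char #2 = F3 8B A0 A8.
Offset 7: leading byte 0xE0 = 11100000 → 3-byte char #3 = E0 A4 A6.
Offset 10: leading byte 0xF3 = 11110011 → 4-byte char #4 = F3 84 B1 AA.
Offset 14: leading byte 0x48 = 01001000 → 1-byte char #5 = 48.
Offset 15: leading byte 0xEB = 11101011 → 3-byte char #6 = EB 84 AB.
Offset 18: leading byte 0xE0 = 11100000 → 3-byte char #7 = E0 B8 8A.
Offset 21: leading byte 0xCA = 11001010 → 2-byte char #8 = CA B8.
Offset 23: leading byte 0xEF = 11101111 → 3-byte char #9 = EF A4 92.
Leading byte 0xEF = 11101111 matches 1110xxxx → 3-byte sequence.
Byte 1: 0xEF = 11101111, payload 1111 (4 bits).
Byte 2: 0xA4 = 10100100 (10xxxxxx ✓), payload 100100.
Byte 3: 0x92 = 10010010 (10xxxxxx ✓), payload 010010.
Concatenate: 1111100100010010 = 0xF912 (16 bits → U+F912).

U+F912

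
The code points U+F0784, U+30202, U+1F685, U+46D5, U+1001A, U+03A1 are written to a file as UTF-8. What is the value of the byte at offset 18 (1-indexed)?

1-indexed offset 18 is 0-indexed offset 17.
U+F0784 → 4-byte form F3 B0 9E 84 at offsets 0–3.
U+30202 → 4-byte form F0 B0 88 82 at offsets 4–7.
U+1F685 → 4-byte form F0 9F 9A 85 at offsets 8–11.
U+46D5 → 3-byte form E4 9B 95 at offsets 12–14.
U+1001A → 4-byte form F0 90 80 9A at offsets 15–18.
Offset 17 falls in char 5's range; it's byte 3 of F0 90 80 9A = 0x80.

0x80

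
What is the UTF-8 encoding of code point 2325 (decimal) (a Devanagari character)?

U+0915 = 0x915 = 2325 decimal. In range U+0800–U+FFFF → 3-byte form: 1110xxxx 10xxxxxx 10xxxxxx.
Binary (16 bits): 0000100100010101.
Split 4+6+6: 0000 | 100100 | 010101.
Byte 1: 11100000 = 0xE0.
Byte 2: 10100100 = 0xA4.
Byte 3: 10010101 = 0x95.

E0 A4 95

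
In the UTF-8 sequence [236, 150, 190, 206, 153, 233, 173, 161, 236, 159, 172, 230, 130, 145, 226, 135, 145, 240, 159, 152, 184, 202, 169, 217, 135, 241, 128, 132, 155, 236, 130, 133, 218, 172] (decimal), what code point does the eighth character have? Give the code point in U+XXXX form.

Offset 0: leading byte 0xEC = 11101100 → 3-byte char #1 = EC 96 BE.
Offset 3: leading byte 0xCE = 11001110 → 2-byte char #2 = CE 99.
Offset 5: leading byte 0xE9 = 11101001 → 3-byte char #3 = E9 AD A1.
Offset 8: leading byte 0xEC = 11101100 → 3-byte char #4 = EC 9F AC.
Offset 11: leading byte 0xE6 = 11100110 → 3-byte char #5 = E6 82 91.
Offset 14: leading byte 0xE2 = 11100010 → 3-byte char #6 = E2 87 91.
Offset 17: leading byte 0xF0 = 11110000 → 4-byte char #7 = F0 9F 98 B8.
Offset 21: leading byte 0xCA = 11001010 → 2-byte char #8 = CA A9.
Leading byte 0xCA = 11001010 matches 110xxxxx → 2-byte sequence.
Byte 1: 0xCA = 11001010, payload 01010 (5 bits).
Byte 2: 0xA9 = 10101001 (10xxxxxx ✓), payload 101001.
Concatenate: 01010101001 = 0x2A9 (11 bits → U+02A9).

U+02A9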